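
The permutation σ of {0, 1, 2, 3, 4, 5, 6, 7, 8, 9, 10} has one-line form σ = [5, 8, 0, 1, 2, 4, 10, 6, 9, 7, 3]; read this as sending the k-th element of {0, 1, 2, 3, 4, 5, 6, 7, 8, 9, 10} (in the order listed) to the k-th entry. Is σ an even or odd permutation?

odd

In disjoint-cycle form the cycle lengths are 7, 4.
A cycle of length ℓ contributes ℓ−1 transpositions, so σ is a product of 6 + 3 = 9 transpositions — odd.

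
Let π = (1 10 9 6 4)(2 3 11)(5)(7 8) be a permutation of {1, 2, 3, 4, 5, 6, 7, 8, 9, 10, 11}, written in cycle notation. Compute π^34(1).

1 lies in the 5-cycle (1 10 9 6 4).
On a 5-cycle, π^5 is the identity, so π^34 = π^4 there (34 ≡ 4 mod 5).
Advancing 4 steps from 1: 1 → 10 → 9 → 6 → 4.

4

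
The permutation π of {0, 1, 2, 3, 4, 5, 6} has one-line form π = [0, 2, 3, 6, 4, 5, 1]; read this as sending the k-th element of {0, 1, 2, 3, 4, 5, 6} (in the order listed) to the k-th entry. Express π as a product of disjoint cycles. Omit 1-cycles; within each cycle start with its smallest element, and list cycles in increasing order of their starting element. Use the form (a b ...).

(1 2 3 6)

Start at 1 and follow images: 1 → 2 → 3 → 6 → 1, giving the cycle (1 2 3 6).
Continuing from each remaining unvisited element yields (1 2 3 6).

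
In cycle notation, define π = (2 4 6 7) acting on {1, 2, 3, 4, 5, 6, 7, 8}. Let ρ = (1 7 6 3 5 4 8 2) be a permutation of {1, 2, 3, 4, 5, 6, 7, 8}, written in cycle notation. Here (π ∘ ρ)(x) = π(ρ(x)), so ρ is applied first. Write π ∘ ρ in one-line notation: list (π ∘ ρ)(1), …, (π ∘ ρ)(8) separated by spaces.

2 1 5 8 6 3 7 4

(π ∘ ρ)(x) = π(ρ(x)). Computing each image: π(ρ(1)) = π(7) = 2, π(ρ(2)) = π(1) = 1, π(ρ(3)) = π(5) = 5, π(ρ(4)) = π(8) = 8, π(ρ(5)) = π(4) = 6, π(ρ(6)) = π(3) = 3, π(ρ(7)) = π(6) = 7, π(ρ(8)) = π(2) = 4.
Hence π ∘ ρ = [2 1 5 8 6 3 7 4].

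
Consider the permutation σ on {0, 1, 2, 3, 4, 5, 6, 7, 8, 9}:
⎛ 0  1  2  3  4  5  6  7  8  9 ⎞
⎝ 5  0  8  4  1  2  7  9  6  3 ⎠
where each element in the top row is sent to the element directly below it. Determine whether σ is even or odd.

odd

In disjoint-cycle form the cycle lengths are 10.
A cycle is odd iff its length is even; σ has 1 even-length cycle, so sgn(σ) = (−1)^1 and σ is odd.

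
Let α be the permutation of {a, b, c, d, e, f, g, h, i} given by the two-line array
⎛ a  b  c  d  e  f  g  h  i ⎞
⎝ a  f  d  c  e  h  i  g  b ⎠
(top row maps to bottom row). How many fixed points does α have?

The fixed points (elements with α(x) = x) are {a, e}, so there are 2.

2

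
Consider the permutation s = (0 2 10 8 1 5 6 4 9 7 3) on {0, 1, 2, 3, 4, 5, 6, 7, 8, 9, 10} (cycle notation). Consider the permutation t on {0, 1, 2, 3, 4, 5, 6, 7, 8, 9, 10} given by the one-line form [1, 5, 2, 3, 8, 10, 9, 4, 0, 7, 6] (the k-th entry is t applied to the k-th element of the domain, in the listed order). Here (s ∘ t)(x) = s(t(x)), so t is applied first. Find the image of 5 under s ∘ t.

8

(s ∘ t)(5) = s(t(5)). t(5) = 10, then s(10) = 8. So (s ∘ t)(5) = 8.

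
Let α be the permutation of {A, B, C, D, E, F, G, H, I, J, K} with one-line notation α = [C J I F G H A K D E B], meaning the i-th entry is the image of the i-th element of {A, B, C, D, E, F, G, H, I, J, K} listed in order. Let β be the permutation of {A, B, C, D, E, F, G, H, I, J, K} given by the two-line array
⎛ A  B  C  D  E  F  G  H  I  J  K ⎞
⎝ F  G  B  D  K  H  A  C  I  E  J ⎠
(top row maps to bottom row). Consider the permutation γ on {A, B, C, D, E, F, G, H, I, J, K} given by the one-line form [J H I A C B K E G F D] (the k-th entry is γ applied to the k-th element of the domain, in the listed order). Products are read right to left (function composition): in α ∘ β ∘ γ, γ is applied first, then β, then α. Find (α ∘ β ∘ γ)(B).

(α ∘ β ∘ γ)(B) = α(β(γ(B))). γ(B) = H, then β(H) = C, then α(C) = I, so the result is I.

I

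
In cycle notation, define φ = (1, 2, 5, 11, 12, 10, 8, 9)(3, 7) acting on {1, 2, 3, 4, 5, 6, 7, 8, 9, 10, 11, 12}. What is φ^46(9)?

9 lies in the 8-cycle (1, 2, 5, 11, 12, 10, 8, 9).
Since the cycle has length 8, φ^46 acts on it the same as φ^6 (46 mod 8 = 6).
Stepping 6 places around the cycle: 9 → 1 → 2 → 5 → 11 → 12 → 10.

10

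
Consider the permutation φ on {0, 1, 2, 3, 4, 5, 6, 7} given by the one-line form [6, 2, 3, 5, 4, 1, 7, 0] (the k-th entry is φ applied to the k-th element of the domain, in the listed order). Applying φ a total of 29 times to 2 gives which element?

Tracing 2 → 3 → … returns to 2 after 4 steps, so 2 lies in a 4-cycle (1, 2, 3, 5).
On a 4-cycle, φ^4 is the identity, so φ^29 = φ^1 there (29 ≡ 1 mod 4).
Stepping 1 place around the cycle: 2 → 3.

3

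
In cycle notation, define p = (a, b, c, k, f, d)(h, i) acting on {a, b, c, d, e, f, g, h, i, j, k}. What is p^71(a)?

a lies in the 6-cycle (a, b, c, k, f, d).
On a 6-cycle, p^6 is the identity, so p^71 = p^5 there (71 ≡ 5 mod 6).
Advancing 5 steps from a: a → b → c → k → f → d.

d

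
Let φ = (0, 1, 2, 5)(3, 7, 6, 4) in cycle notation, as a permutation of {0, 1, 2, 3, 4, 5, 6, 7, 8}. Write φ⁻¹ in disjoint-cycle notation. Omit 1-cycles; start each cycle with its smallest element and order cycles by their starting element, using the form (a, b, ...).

(0, 5, 2, 1)(3, 4, 6, 7)

If φ sends a → b within a cycle, φ⁻¹ sends b → a; equivalently, reverse each cycle.
After reversing and putting each cycle's least element first, φ⁻¹ = (0, 5, 2, 1)(3, 4, 6, 7).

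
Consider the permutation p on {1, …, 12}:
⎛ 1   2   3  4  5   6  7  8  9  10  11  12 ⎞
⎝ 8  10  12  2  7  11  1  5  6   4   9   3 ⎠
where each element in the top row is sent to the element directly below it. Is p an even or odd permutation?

even

In disjoint-cycle form the cycle lengths are 4, 3, 3, 2.
A cycle of length ℓ contributes ℓ−1 transpositions, so p is a product of 3 + 2 + 2 + 1 = 8 transpositions — even.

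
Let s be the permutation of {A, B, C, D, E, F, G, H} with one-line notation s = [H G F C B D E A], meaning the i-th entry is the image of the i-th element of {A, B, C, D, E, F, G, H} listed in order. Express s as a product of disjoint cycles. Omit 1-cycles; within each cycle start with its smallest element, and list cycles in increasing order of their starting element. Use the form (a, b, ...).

From A: A → H → A, closing the cycle (A, H).
Repeating from the next unused element and collecting all non-trivial cycles gives (A, H)(B, G, E)(C, F, D).

(A, H)(B, G, E)(C, F, D)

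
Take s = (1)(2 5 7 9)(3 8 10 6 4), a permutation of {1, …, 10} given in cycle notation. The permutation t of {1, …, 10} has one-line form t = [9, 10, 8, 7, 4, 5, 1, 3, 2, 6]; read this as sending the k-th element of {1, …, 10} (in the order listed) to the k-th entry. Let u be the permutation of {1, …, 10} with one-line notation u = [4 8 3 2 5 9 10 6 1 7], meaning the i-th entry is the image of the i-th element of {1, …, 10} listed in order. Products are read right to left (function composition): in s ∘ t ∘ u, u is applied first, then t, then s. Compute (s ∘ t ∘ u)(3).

Chase 3: u(3) = 3; t(3) = 8; s(8) = 10. Hence (s ∘ t ∘ u)(3) = 10.

10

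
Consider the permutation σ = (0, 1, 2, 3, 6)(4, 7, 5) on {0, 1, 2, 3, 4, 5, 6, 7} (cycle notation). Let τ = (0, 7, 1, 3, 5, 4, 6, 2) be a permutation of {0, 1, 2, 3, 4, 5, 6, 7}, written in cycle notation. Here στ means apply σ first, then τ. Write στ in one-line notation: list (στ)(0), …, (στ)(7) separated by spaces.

(στ)(x) = τ(σ(x)). Computing each image: τ(σ(0)) = τ(1) = 3, τ(σ(1)) = τ(2) = 0, τ(σ(2)) = τ(3) = 5, τ(σ(3)) = τ(6) = 2, τ(σ(4)) = τ(7) = 1, τ(σ(5)) = τ(4) = 6, τ(σ(6)) = τ(0) = 7, τ(σ(7)) = τ(5) = 4.
Hence στ = [3 0 5 2 1 6 7 4].

3 0 5 2 1 6 7 4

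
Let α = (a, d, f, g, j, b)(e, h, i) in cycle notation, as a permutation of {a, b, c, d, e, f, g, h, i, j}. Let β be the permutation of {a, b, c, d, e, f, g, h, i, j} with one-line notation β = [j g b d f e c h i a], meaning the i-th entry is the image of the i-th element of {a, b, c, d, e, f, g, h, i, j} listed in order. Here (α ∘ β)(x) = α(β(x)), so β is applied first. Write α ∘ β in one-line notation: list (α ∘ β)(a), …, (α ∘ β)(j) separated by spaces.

b j a f g h c i e d

Chase each element through β then α: a → j → b; b → g → j; c → b → a; d → d → f; e → f → g; f → e → h; g → c → c; h → h → i; i → i → e; j → a → d.
Collecting the images, α ∘ β = [b j a f g h c i e d].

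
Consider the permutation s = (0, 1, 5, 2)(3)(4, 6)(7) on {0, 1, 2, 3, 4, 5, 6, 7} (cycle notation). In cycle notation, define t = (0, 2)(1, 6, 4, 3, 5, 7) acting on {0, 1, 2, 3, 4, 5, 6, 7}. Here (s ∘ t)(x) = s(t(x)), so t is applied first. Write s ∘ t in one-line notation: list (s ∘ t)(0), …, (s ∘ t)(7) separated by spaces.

(s ∘ t)(x) = s(t(x)). Computing each image: s(t(0)) = s(2) = 0, s(t(1)) = s(6) = 4, s(t(2)) = s(0) = 1, s(t(3)) = s(5) = 2, s(t(4)) = s(3) = 3, s(t(5)) = s(7) = 7, s(t(6)) = s(4) = 6, s(t(7)) = s(1) = 5.
Hence s ∘ t = [0 4 1 2 3 7 6 5].

0 4 1 2 3 7 6 5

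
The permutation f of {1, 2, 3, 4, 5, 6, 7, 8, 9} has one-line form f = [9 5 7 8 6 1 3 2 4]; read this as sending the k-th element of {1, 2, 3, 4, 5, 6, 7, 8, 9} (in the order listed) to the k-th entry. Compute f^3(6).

Tracing 6 → 1 → … returns to 6 after 7 steps, so 6 lies in a 7-cycle (1 9 4 8 2 5 6).
Advancing 3 steps from 6: 6 → 1 → 9 → 4.

4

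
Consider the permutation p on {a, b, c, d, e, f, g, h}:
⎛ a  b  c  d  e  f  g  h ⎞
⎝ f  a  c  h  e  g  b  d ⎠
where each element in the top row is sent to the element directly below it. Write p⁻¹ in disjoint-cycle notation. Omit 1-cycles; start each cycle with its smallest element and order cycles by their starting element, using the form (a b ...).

First write p in disjoint cycles: (a f g b)(d h).
The inverse reverses every cycle; in canonical form, p⁻¹ = (a b g f)(d h).

(a b g f)(d h)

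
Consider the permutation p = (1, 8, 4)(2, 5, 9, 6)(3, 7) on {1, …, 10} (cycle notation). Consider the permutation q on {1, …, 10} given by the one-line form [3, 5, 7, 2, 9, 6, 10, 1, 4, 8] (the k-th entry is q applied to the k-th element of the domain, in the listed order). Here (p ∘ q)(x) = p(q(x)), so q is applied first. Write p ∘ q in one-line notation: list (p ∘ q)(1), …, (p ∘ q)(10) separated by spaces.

For each element, apply q then p: 1 → 3 → 7; 2 → 5 → 9; 3 → 7 → 3; 4 → 2 → 5; 5 → 9 → 6; 6 → 6 → 2; 7 → 10 → 10; 8 → 1 → 8; 9 → 4 → 1; 10 → 8 → 4.
So p ∘ q in one-line form is 7 9 3 5 6 2 10 8 1 4.

7 9 3 5 6 2 10 8 1 4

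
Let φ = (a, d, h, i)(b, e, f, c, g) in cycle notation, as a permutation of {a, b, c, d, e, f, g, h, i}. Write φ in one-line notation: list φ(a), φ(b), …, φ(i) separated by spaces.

Each element maps to the next entry in its cycle (wrapping to the front): a→d, b→e, c→g, d→h, e→f, f→c, g→b, h→i, i→a.
So the one-line form is d e g h f c b i a.

d e g h f c b i a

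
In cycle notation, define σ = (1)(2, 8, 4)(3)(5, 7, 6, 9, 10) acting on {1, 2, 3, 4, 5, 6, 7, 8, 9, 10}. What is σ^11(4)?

8

4 lies in the 3-cycle (2, 8, 4).
On a 3-cycle, σ^3 is the identity, so σ^11 = σ^2 there (11 ≡ 2 mod 3).
Advancing 2 steps from 4: 4 → 2 → 8.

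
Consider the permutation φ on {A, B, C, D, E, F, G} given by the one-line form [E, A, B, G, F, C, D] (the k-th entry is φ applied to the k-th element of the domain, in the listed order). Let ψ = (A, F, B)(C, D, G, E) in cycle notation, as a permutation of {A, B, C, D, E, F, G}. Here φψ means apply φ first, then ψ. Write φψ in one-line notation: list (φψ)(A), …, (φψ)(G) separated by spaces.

C F A E B D G

(φψ)(x) = ψ(φ(x)). Computing each image: ψ(φ(A)) = ψ(E) = C, ψ(φ(B)) = ψ(A) = F, ψ(φ(C)) = ψ(B) = A, ψ(φ(D)) = ψ(G) = E, ψ(φ(E)) = ψ(F) = B, ψ(φ(F)) = ψ(C) = D, ψ(φ(G)) = ψ(D) = G.
Hence φψ = [C F A E B D G].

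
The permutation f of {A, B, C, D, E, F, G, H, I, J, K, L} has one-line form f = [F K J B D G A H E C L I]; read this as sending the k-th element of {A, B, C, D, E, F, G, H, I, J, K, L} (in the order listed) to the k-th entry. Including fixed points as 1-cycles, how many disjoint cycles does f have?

The cycle decomposition is (A, F, G)(B, K, L, I, E, D)(C, J)(H), which has 4 cycles (counting 1-cycles).

4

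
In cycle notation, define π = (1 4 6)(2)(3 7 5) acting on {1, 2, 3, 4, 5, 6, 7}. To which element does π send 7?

5

In the cycle (3 7 5), 7 is followed by 5, so π(7) = 5.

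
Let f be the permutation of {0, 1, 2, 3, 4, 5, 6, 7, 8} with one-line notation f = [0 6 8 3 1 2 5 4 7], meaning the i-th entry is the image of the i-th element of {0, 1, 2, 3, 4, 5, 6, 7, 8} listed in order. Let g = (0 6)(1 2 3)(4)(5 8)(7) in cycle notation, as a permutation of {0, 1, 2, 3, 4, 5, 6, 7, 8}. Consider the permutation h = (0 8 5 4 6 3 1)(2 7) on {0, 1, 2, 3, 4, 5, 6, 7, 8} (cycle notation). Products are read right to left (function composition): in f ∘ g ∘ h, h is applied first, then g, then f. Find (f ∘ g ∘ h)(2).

(f ∘ g ∘ h)(2) = f(g(h(2))). h(2) = 7, then g(7) = 7, then f(7) = 4, so the result is 4.

4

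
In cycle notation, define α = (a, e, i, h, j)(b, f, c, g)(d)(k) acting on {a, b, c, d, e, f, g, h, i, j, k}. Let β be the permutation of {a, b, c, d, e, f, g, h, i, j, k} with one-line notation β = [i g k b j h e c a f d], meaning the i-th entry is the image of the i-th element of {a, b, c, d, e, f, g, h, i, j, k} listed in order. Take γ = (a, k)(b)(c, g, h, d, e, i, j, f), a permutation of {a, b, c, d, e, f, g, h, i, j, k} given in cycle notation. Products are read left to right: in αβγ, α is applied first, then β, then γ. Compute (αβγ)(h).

(αβγ)(h) = γ(β(α(h))). α(h) = j, then β(j) = f, then γ(f) = c, so the result is c.

c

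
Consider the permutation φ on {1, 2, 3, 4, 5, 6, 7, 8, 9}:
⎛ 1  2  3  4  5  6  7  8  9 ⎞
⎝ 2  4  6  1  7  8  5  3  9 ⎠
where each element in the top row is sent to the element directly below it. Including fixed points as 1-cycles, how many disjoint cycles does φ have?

4

The cycle decomposition is (1, 2, 4)(3, 6, 8)(5, 7)(9), which has 4 cycles (counting 1-cycles).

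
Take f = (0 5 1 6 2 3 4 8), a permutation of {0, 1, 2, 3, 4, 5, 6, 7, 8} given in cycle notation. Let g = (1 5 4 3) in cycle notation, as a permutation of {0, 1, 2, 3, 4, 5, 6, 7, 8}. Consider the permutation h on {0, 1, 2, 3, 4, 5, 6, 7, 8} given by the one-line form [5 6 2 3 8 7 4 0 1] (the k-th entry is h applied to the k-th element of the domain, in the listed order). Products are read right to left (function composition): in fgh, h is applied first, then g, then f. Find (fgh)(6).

4

Chase 6: h(6) = 4; g(4) = 3; f(3) = 4. Hence (fgh)(6) = 4.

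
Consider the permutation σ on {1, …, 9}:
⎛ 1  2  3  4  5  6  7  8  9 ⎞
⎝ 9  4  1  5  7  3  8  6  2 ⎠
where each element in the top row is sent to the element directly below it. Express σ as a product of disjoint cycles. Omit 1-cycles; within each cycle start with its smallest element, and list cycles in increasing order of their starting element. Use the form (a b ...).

(1 9 2 4 5 7 8 6 3)

Start at 1 and follow images: 1 → 9 → 2 → 4 → 5 → 7 → 8 → 6 → 3 → 1, giving the cycle (1 9 2 4 5 7 8 6 3).
Repeating from the next unused element and collecting all non-trivial cycles gives (1 9 2 4 5 7 8 6 3).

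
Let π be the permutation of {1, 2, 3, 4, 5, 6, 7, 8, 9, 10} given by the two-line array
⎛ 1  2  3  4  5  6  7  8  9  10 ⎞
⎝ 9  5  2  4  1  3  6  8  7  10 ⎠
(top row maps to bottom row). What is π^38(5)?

7

Tracing 5 → 1 → … returns to 5 after 7 steps, so 5 lies in a 7-cycle (1 9 7 6 3 2 5).
On a 7-cycle, π^7 is the identity, so π^38 = π^3 there (38 ≡ 3 mod 7).
Stepping 3 places around the cycle: 5 → 1 → 9 → 7.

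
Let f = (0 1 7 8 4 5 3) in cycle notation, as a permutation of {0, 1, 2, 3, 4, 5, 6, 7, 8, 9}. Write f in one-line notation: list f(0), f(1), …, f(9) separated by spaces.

1 7 2 0 5 3 6 8 4 9

Image by image: 0↦1, 1↦7, 2↦2, 3↦0, 4↦5, 5↦3, 6↦6, 7↦8, 8↦4, 9↦9.
Listing these in domain order gives 1 7 2 0 5 3 6 8 4 9.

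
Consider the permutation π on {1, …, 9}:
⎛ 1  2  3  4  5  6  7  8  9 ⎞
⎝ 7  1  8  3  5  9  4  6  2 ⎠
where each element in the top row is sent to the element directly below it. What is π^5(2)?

8

Tracing 2 → 1 → … returns to 2 after 8 steps, so 2 lies in an 8-cycle (1, 7, 4, 3, 8, 6, 9, 2).
Advancing 5 steps from 2: 2 → 1 → 7 → 4 → 3 → 8.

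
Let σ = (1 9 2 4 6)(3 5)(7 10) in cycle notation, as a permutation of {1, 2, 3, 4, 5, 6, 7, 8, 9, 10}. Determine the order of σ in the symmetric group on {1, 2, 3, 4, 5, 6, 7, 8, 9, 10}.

The disjoint cycles have lengths 5, 2, 2, 1.
Since disjoint cycles commute, ord(σ) = lcm(5, 2, 2) = 10.

10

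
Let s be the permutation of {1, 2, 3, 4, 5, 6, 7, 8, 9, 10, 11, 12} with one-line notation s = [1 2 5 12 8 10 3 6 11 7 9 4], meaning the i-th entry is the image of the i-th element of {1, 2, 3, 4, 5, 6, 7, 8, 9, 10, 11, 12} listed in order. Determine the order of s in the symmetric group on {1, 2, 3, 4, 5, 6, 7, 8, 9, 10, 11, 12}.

6

The disjoint-cycle form of s has cycle lengths 6, 2, 2, 1, 1.
The order is lcm(6, 2, 2) = 6.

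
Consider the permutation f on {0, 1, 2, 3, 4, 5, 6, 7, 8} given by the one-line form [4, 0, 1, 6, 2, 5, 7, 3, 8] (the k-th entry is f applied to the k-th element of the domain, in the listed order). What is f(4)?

4 is element number 5 of the domain, and entry number 5 of the one-line form is 2, so f(4) = 2.

2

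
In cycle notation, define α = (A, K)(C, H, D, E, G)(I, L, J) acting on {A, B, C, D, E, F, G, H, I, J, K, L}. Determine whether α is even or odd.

odd

The cycle lengths are 5, 3, 2, 1, 1.
A cycle is odd iff its length is even; α has 1 even-length cycle, so sgn(α) = (−1)^1 and α is odd.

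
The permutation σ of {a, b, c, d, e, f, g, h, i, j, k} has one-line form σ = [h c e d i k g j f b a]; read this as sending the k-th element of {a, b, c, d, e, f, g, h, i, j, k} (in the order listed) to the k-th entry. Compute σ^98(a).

Tracing a → h → … returns to a after 9 steps, so a lies in a 9-cycle (a h j b c e i f k).
Powers repeat with period 9 on this cycle, and 98 mod 9 = 8, so σ^98(a) = σ^8(a).
Advancing 8 steps from a: a → h → j → b → c → e → i → f → k.

k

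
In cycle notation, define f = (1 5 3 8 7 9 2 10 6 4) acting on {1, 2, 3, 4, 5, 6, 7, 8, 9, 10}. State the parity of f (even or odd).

The cycle lengths are 10.
A cycle of length ℓ contributes ℓ−1 transpositions, so f is a product of 9 transpositions — odd.

odd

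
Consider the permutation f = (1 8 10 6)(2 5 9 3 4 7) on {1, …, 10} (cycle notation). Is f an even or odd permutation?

The cycle lengths are 6, 4.
A cycle is odd iff its length is even; f has 2 even-length cycles, so sgn(f) = (−1)^2 and f is even.

even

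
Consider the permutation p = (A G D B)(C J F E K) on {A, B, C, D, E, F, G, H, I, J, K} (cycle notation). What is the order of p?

20

The cycle type of p is (5, 4, 1, 1).
The order of p is the least common multiple of its cycle lengths: lcm(5, 4) = 20.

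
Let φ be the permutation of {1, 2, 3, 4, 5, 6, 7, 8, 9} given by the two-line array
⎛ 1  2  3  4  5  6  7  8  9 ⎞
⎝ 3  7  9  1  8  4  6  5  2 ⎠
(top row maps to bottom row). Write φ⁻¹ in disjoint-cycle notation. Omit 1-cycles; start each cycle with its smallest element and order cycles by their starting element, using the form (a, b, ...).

(1, 4, 6, 7, 2, 9, 3)(5, 8)

The cycle decomposition of φ is (1, 3, 9, 2, 7, 6, 4)(5, 8).
Reversing each cycle (and rotating so the smallest element leads) gives φ⁻¹ = (1, 4, 6, 7, 2, 9, 3)(5, 8).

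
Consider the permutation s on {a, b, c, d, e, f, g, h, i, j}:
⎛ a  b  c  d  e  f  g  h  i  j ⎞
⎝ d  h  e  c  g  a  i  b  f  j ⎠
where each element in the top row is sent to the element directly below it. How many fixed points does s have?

The fixed points (elements with s(x) = x) are {j}, so there is 1.

1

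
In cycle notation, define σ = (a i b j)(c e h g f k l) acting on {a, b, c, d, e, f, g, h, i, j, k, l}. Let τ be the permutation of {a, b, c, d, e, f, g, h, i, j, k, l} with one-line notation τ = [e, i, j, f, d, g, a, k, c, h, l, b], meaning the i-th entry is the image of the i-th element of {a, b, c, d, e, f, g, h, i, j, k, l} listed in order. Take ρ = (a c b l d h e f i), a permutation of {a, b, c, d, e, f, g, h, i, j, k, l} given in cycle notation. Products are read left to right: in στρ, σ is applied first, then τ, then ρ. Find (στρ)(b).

e

Apply the permutations in order: σ(b) = j, then τ(j) = h, then ρ(h) = e. So (στρ)(b) = e.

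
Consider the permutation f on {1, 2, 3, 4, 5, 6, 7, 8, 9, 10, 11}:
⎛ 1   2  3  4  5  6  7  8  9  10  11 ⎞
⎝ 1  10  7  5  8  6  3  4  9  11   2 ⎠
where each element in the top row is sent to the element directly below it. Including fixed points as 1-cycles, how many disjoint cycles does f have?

6

The cycle decomposition is (1)(2 10 11)(3 7)(4 5 8)(6)(9), which has 6 cycles (counting 1-cycles).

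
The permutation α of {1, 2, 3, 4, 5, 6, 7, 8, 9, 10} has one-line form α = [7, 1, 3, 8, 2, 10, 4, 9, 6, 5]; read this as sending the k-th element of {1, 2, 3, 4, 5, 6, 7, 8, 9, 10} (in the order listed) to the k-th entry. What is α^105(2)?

Tracing 2 → 1 → … returns to 2 after 9 steps, so 2 lies in a 9-cycle (1 7 4 8 9 6 10 5 2).
Powers repeat with period 9 on this cycle, and 105 mod 9 = 6, so α^105(2) = α^6(2).
Advancing 6 steps from 2: 2 → 1 → 7 → 4 → 8 → 9 → 6.

6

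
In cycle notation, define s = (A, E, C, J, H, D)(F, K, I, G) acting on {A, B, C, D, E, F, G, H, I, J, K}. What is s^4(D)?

J

D lies in the 6-cycle (A, E, C, J, H, D).
Stepping 4 places around the cycle: D → A → E → C → J.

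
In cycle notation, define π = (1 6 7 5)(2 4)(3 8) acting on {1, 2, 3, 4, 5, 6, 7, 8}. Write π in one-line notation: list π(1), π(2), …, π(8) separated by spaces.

Each element maps to the next entry in its cycle (wrapping to the front): 1↦6, 2↦4, 3↦8, 4↦2, 5↦1, 6↦7, 7↦5, 8↦3.
So the one-line form is 6 4 8 2 1 7 5 3.

6 4 8 2 1 7 5 3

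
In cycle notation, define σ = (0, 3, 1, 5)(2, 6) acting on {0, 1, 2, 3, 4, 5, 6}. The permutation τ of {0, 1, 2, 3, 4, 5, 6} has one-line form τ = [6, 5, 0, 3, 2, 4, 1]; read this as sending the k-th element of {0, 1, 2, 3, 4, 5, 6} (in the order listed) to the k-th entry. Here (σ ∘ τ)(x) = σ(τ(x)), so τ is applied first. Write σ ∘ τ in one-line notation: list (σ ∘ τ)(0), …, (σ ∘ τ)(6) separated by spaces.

For each element, apply τ then σ: 0 → 6 → 2; 1 → 5 → 0; 2 → 0 → 3; 3 → 3 → 1; 4 → 2 → 6; 5 → 4 → 4; 6 → 1 → 5.
So σ ∘ τ in one-line form is 2 0 3 1 6 4 5.

2 0 3 1 6 4 5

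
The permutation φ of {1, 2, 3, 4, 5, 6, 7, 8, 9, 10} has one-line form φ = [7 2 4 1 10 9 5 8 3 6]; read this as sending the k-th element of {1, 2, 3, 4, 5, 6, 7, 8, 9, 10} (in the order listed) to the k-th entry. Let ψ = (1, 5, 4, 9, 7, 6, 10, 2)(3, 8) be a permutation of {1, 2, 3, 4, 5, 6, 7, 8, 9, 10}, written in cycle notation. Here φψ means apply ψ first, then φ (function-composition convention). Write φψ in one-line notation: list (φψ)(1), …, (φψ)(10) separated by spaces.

10 7 8 3 1 6 9 4 5 2

(φψ)(x) = φ(ψ(x)). Computing each image: φ(ψ(1)) = φ(5) = 10, φ(ψ(2)) = φ(1) = 7, φ(ψ(3)) = φ(8) = 8, φ(ψ(4)) = φ(9) = 3, φ(ψ(5)) = φ(4) = 1, φ(ψ(6)) = φ(10) = 6, φ(ψ(7)) = φ(6) = 9, φ(ψ(8)) = φ(3) = 4, φ(ψ(9)) = φ(7) = 5, φ(ψ(10)) = φ(2) = 2.
Hence φψ = [10 7 8 3 1 6 9 4 5 2].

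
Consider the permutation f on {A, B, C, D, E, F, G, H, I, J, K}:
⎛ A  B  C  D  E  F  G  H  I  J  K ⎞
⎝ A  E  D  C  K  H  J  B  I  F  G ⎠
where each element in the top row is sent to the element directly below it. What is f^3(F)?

Tracing F → H → … returns to F after 7 steps, so F lies in a 7-cycle (B E K G J F H).
Advancing 3 steps from F: F → H → B → E.

E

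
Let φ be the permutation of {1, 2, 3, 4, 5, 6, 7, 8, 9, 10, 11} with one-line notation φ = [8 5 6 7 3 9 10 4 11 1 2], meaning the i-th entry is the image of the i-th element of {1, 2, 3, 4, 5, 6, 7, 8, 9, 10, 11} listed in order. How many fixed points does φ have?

No element satisfies φ(x) = x, so there are 0 fixed points.

0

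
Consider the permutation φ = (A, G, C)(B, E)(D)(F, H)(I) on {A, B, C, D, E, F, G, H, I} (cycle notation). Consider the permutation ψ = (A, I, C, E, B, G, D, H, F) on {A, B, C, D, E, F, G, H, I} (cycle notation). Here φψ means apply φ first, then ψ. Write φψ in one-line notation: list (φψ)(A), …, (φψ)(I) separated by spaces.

For each element, apply φ then ψ: A → G → D; B → E → B; C → A → I; D → D → H; E → B → G; F → H → F; G → C → E; H → F → A; I → I → C.
So φψ in one-line form is D B I H G F E A C.

D B I H G F E A C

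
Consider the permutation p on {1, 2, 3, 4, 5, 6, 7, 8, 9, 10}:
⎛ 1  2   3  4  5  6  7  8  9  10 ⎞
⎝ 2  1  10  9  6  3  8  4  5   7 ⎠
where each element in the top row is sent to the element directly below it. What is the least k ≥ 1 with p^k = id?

The disjoint-cycle form of p has cycle lengths 8, 2.
The order is lcm(8, 2) = 8.

8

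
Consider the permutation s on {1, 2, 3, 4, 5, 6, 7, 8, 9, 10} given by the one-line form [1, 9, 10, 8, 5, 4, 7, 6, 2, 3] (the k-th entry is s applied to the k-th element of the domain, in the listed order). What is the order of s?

6

The disjoint-cycle form of s has cycle lengths 3, 2, 2, 1, 1, 1.
Since disjoint cycles commute, ord(s) = lcm(3, 2, 2) = 6.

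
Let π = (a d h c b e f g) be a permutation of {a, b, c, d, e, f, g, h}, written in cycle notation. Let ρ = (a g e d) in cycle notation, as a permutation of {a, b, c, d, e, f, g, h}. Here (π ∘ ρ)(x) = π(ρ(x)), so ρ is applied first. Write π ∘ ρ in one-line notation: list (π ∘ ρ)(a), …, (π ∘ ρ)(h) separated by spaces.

a e b d h g f c

Chase each element through ρ then π: a → g → a; b → b → e; c → c → b; d → a → d; e → d → h; f → f → g; g → e → f; h → h → c.
So π ∘ ρ in one-line form is a e b d h g f c.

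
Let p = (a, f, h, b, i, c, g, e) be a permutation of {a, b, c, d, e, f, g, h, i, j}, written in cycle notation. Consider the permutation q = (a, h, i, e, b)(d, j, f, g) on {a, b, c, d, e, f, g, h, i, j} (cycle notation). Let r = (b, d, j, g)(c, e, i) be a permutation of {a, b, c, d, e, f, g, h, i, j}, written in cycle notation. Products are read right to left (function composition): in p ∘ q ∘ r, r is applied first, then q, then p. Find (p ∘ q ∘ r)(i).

g

(p ∘ q ∘ r)(i) = p(q(r(i))). r(i) = c, then q(c) = c, then p(c) = g, so the result is g.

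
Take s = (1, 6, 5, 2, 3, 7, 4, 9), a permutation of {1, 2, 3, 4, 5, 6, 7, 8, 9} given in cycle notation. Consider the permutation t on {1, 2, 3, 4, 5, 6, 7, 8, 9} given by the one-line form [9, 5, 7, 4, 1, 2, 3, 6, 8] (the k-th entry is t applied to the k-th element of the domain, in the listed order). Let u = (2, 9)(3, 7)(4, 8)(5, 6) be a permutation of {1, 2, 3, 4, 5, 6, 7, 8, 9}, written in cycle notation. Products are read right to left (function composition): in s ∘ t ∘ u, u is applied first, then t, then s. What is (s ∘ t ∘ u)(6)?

Apply the permutations in order: u(6) = 5, then t(5) = 1, then s(1) = 6. So (s ∘ t ∘ u)(6) = 6.

6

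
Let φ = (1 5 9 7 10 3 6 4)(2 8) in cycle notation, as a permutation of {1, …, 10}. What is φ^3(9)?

9 lies in the 8-cycle (1 5 9 7 10 3 6 4).
Stepping 3 places around the cycle: 9 → 7 → 10 → 3.

3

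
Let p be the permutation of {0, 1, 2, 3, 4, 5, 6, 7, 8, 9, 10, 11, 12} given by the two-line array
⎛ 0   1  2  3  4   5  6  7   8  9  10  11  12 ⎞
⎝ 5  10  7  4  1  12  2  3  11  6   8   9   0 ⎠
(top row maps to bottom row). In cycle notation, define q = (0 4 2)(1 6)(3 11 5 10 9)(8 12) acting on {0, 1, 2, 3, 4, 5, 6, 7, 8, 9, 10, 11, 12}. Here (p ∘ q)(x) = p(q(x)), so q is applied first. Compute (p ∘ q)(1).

q(1) = 6, then p(6) = 2; composing gives (p ∘ q)(1) = 2.

2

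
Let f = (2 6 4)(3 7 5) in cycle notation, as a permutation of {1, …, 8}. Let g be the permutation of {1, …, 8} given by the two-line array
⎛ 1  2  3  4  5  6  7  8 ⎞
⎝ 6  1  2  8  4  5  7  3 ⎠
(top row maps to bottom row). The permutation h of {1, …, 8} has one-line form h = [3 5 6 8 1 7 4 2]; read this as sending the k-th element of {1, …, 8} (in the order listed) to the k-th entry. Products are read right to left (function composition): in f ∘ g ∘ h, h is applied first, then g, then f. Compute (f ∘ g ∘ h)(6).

Apply the permutations in order: h(6) = 7, then g(7) = 7, then f(7) = 5. So (f ∘ g ∘ h)(6) = 5.

5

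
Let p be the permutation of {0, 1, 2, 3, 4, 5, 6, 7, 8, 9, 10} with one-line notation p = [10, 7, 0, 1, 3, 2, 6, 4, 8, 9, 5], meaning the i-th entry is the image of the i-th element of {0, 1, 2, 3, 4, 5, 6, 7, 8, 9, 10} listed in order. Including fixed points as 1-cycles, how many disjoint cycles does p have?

5

The cycle decomposition is (0, 10, 5, 2)(1, 7, 4, 3)(6)(8)(9), which has 5 cycles (counting 1-cycles).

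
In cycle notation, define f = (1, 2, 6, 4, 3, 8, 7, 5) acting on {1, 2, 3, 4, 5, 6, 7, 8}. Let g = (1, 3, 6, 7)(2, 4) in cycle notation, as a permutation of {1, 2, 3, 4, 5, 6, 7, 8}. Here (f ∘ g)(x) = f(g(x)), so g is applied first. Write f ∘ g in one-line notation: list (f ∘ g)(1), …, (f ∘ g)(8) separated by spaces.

(f ∘ g)(x) = f(g(x)). Computing each image: f(g(1)) = f(3) = 8, f(g(2)) = f(4) = 3, f(g(3)) = f(6) = 4, f(g(4)) = f(2) = 6, f(g(5)) = f(5) = 1, f(g(6)) = f(7) = 5, f(g(7)) = f(1) = 2, f(g(8)) = f(8) = 7.
Hence f ∘ g = [8 3 4 6 1 5 2 7].

8 3 4 6 1 5 2 7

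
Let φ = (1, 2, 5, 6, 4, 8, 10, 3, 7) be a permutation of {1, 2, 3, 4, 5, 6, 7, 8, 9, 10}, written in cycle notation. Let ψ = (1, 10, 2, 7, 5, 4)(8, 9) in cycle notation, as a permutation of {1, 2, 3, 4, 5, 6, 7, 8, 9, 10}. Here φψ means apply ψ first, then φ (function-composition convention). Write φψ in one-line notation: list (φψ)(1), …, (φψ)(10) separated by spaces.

3 1 7 2 8 4 6 9 10 5

Chase each element through ψ then φ: 1 → 10 → 3; 2 → 7 → 1; 3 → 3 → 7; 4 → 1 → 2; 5 → 4 → 8; 6 → 6 → 4; 7 → 5 → 6; 8 → 9 → 9; 9 → 8 → 10; 10 → 2 → 5.
Collecting the images, φψ = [3 1 7 2 8 4 6 9 10 5].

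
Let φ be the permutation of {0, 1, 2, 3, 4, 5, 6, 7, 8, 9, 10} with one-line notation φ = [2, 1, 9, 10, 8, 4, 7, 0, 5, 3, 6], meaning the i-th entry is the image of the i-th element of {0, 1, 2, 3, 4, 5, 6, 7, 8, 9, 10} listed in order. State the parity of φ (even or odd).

In disjoint-cycle form the cycle lengths are 7, 3, 1.
A cycle of length ℓ contributes ℓ−1 transpositions, so φ is a product of 6 + 2 = 8 transpositions — even.

even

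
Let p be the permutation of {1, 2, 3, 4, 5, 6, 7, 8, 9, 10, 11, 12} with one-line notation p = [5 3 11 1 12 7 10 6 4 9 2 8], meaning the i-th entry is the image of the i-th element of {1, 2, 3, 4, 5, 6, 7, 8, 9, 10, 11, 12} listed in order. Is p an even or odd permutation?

In disjoint-cycle form the cycle lengths are 9, 3.
A cycle of length ℓ contributes ℓ−1 transpositions, so p is a product of 8 + 2 = 10 transpositions — even.

even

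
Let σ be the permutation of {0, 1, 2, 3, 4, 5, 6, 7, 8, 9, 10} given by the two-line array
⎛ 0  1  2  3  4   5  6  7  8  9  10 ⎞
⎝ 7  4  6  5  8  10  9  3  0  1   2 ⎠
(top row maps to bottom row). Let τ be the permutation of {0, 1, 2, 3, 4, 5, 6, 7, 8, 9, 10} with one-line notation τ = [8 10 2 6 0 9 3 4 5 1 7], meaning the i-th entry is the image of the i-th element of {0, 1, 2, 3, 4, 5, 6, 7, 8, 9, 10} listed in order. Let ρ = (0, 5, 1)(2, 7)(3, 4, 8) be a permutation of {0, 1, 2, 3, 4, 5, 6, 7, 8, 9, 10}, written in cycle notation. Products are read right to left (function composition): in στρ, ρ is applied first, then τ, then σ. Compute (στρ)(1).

(στρ)(1) = σ(τ(ρ(1))). ρ(1) = 0, then τ(0) = 8, then σ(8) = 0, so the result is 0.

0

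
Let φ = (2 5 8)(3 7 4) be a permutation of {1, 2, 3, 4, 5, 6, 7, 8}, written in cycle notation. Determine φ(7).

In the cycle (3 7 4), 7 is followed by 4, so φ(7) = 4.

4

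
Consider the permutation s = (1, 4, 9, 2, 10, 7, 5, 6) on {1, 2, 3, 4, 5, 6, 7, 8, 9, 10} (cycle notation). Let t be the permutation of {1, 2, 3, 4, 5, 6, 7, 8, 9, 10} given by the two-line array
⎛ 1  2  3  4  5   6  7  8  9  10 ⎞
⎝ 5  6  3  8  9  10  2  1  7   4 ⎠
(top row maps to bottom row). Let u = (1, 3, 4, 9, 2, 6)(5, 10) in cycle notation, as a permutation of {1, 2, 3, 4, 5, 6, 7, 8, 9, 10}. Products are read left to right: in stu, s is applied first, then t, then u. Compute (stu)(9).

1

Chase 9: s(9) = 2; t(2) = 6; u(6) = 1. Hence (stu)(9) = 1.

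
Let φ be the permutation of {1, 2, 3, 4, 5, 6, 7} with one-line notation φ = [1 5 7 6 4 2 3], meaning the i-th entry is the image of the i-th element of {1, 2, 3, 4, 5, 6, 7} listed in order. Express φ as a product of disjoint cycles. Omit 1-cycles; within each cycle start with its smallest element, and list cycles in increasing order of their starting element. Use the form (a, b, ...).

From 2: 2 → 5 → 4 → 6 → 2, closing the cycle (2, 5, 4, 6).
Repeating from the next unused element and collecting all non-trivial cycles gives (2, 5, 4, 6)(3, 7).

(2, 5, 4, 6)(3, 7)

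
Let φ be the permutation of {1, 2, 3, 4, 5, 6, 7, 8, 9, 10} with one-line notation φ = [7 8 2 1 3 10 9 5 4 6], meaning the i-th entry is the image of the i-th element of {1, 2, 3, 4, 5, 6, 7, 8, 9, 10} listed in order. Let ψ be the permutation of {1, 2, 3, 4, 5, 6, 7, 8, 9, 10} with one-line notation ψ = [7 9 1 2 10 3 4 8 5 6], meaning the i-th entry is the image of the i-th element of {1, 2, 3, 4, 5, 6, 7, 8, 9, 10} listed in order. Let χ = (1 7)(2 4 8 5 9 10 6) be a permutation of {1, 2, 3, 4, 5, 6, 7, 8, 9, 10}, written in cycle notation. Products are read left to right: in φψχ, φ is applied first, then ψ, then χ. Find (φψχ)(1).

(φψχ)(1) = χ(ψ(φ(1))). φ(1) = 7, then ψ(7) = 4, then χ(4) = 8, so the result is 8.

8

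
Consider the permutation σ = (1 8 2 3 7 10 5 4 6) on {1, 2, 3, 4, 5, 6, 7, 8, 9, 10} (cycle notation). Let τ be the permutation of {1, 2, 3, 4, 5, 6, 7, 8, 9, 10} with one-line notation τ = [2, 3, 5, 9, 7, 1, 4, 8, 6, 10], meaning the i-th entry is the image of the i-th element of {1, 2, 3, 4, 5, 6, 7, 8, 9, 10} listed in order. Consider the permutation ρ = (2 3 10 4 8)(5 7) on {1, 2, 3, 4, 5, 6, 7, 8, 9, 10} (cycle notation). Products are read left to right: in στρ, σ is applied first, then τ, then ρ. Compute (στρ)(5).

Chase 5: σ(5) = 4; τ(4) = 9; ρ(9) = 9. Hence (στρ)(5) = 9.

9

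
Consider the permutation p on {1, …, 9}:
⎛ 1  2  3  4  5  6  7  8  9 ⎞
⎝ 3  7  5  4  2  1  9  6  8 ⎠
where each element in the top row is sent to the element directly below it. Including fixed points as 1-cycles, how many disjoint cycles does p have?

The cycle decomposition is (1, 3, 5, 2, 7, 9, 8, 6)(4), which has 2 cycles (counting 1-cycles).

2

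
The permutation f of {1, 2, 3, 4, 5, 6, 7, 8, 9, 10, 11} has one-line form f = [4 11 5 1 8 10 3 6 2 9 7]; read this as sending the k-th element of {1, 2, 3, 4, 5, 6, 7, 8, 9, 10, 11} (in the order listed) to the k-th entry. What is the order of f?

Writing f as disjoint cycles, the cycle lengths are 9, 2.
The order of f is the least common multiple of its cycle lengths: lcm(9, 2) = 18.

18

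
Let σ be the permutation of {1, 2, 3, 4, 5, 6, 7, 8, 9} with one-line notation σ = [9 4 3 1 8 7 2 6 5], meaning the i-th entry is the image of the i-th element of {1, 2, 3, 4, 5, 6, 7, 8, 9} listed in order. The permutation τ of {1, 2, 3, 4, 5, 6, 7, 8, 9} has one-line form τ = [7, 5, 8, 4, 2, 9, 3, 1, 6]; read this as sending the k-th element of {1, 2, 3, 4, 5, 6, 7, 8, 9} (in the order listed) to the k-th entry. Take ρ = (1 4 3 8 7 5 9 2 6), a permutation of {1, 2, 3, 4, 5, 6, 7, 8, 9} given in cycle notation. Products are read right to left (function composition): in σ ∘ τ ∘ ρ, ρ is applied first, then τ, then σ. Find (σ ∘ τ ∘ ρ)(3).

(σ ∘ τ ∘ ρ)(3) = σ(τ(ρ(3))). ρ(3) = 8, then τ(8) = 1, then σ(1) = 9, so the result is 9.

9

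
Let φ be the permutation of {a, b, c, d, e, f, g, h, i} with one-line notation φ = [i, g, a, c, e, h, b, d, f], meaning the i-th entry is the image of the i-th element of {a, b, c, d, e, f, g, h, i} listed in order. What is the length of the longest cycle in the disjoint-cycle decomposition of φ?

Decomposing into disjoint cycles gives (a, i, f, h, d, c)(b, g); the longest has length 6.

6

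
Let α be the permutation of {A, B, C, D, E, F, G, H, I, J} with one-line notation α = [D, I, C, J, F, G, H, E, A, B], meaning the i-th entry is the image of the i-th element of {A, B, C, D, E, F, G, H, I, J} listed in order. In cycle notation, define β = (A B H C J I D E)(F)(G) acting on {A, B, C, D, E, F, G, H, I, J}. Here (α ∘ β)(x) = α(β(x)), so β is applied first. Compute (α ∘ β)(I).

(α ∘ β)(I) = α(β(I)). β(I) = D, then α(D) = J. So (α ∘ β)(I) = J.

J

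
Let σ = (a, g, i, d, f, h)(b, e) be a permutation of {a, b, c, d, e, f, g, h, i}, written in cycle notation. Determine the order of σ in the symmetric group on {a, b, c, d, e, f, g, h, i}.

6

The cycle type of σ is (6, 2, 1).
The order is lcm(6, 2) = 6.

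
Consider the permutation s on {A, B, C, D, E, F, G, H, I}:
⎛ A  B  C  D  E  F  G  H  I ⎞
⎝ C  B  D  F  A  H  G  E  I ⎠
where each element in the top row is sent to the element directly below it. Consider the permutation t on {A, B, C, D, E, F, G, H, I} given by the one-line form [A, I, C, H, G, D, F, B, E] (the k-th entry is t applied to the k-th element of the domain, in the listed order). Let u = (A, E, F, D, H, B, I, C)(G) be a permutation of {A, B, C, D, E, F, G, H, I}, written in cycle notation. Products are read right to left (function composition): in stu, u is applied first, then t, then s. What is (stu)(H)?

I

Chase H: u(H) = B; t(B) = I; s(I) = I. Hence (stu)(H) = I.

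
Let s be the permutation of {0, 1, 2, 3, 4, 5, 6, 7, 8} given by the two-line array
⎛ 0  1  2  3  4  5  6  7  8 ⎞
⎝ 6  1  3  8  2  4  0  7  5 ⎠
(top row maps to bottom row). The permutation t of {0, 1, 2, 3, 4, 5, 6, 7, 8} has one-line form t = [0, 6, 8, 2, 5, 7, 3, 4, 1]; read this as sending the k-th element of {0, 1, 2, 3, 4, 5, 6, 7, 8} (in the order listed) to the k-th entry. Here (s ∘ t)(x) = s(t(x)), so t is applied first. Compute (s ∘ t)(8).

First apply t: t(8) = 1, then s(1) = 1. Thus (s ∘ t)(8) = 1.

1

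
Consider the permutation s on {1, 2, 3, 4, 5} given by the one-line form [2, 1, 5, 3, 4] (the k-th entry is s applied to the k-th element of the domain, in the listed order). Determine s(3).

5

3 is element number 3 of the domain, and entry number 3 of the one-line form is 5, so s(3) = 5.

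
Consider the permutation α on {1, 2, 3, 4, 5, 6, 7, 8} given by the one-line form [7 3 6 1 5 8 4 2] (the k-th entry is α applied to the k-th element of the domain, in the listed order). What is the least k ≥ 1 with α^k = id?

Decomposing into disjoint cycles gives cycle lengths 4, 3, 1.
The order of α is the least common multiple of its cycle lengths: lcm(4, 3) = 12.

12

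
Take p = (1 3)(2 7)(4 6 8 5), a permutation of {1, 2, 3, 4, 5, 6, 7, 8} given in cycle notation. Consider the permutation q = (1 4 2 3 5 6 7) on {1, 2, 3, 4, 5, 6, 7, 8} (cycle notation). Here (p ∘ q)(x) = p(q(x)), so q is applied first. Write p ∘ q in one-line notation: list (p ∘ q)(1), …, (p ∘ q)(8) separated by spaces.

6 1 4 7 8 2 3 5

(p ∘ q)(x) = p(q(x)). Computing each image: p(q(1)) = p(4) = 6, p(q(2)) = p(3) = 1, p(q(3)) = p(5) = 4, p(q(4)) = p(2) = 7, p(q(5)) = p(6) = 8, p(q(6)) = p(7) = 2, p(q(7)) = p(1) = 3, p(q(8)) = p(8) = 5.
Hence p ∘ q = [6 1 4 7 8 2 3 5].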